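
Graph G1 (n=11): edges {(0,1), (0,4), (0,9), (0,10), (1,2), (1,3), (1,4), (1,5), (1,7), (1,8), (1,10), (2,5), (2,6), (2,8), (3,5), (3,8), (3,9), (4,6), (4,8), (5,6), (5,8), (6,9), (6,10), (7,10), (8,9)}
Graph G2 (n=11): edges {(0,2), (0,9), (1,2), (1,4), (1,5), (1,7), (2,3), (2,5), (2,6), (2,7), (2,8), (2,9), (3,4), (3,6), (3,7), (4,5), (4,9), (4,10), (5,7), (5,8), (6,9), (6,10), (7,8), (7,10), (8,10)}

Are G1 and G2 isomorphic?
Yes, isomorphic

The graphs are isomorphic.
One valid mapping φ: V(G1) → V(G2): 0→6, 1→2, 2→1, 3→8, 4→3, 5→5, 6→4, 7→0, 8→7, 9→10, 10→9

Verify φ preserves adjacency — for each edge of G1, its image is an edge of G2:
  (0,1) → (φ(0),φ(1)) = (2,6) ∈ E(G2) ✓
  (0,4) → (φ(0),φ(4)) = (3,6) ∈ E(G2) ✓
  (0,9) → (φ(0),φ(9)) = (6,10) ∈ E(G2) ✓
  (0,10) → (φ(0),φ(10)) = (6,9) ∈ E(G2) ✓
  (1,2) → (φ(1),φ(2)) = (1,2) ∈ E(G2) ✓
  (1,3) → (φ(1),φ(3)) = (2,8) ∈ E(G2) ✓
  (1,4) → (φ(1),φ(4)) = (2,3) ∈ E(G2) ✓
  (1,5) → (φ(1),φ(5)) = (2,5) ∈ E(G2) ✓
  (1,7) → (φ(1),φ(7)) = (0,2) ∈ E(G2) ✓
  (1,8) → (φ(1),φ(8)) = (2,7) ∈ E(G2) ✓
  (1,10) → (φ(1),φ(10)) = (2,9) ∈ E(G2) ✓
  (2,5) → (φ(2),φ(5)) = (1,5) ∈ E(G2) ✓
  (2,6) → (φ(2),φ(6)) = (1,4) ∈ E(G2) ✓
  (2,8) → (φ(2),φ(8)) = (1,7) ∈ E(G2) ✓
  (3,5) → (φ(3),φ(5)) = (5,8) ∈ E(G2) ✓
  (3,8) → (φ(3),φ(8)) = (7,8) ∈ E(G2) ✓
  (3,9) → (φ(3),φ(9)) = (8,10) ∈ E(G2) ✓
  (4,6) → (φ(4),φ(6)) = (3,4) ∈ E(G2) ✓
  (4,8) → (φ(4),φ(8)) = (3,7) ∈ E(G2) ✓
  (5,6) → (φ(5),φ(6)) = (4,5) ∈ E(G2) ✓
  (5,8) → (φ(5),φ(8)) = (5,7) ∈ E(G2) ✓
  (6,9) → (φ(6),φ(9)) = (4,10) ∈ E(G2) ✓
  (6,10) → (φ(6),φ(10)) = (4,9) ∈ E(G2) ✓
  (7,10) → (φ(7),φ(10)) = (0,9) ∈ E(G2) ✓
  (8,9) → (φ(8),φ(9)) = (7,10) ∈ E(G2) ✓
All 25 edges of G1 map to edges of G2, and |E(G1)| = |E(G2)| = 25, so φ is a bijection on edges as well as vertices. Hence G1 ≅ G2.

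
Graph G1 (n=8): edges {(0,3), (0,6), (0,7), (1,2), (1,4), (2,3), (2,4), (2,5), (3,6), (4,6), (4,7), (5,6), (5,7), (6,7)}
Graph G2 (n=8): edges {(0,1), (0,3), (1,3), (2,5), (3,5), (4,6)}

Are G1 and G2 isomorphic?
No, not isomorphic

The graphs are NOT isomorphic.

Counting triangles (3-cliques): G1 has 5, G2 has 1.
Triangle count is an isomorphism invariant, so differing triangle counts rule out isomorphism.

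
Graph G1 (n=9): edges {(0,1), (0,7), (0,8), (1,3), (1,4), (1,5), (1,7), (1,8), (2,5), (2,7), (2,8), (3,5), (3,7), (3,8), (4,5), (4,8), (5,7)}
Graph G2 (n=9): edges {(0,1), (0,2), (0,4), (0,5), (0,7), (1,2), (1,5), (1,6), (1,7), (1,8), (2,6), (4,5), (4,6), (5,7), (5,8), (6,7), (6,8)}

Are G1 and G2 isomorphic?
Yes, isomorphic

The graphs are isomorphic.
One valid mapping φ: V(G1) → V(G2): 0→8, 1→1, 2→4, 3→7, 4→2, 5→0, 6→3, 7→5, 8→6

Verify φ preserves adjacency — for each edge of G1, its image is an edge of G2:
  (0,1) → (φ(0),φ(1)) = (1,8) ∈ E(G2) ✓
  (0,7) → (φ(0),φ(7)) = (5,8) ∈ E(G2) ✓
  (0,8) → (φ(0),φ(8)) = (6,8) ∈ E(G2) ✓
  (1,3) → (φ(1),φ(3)) = (1,7) ∈ E(G2) ✓
  (1,4) → (φ(1),φ(4)) = (1,2) ∈ E(G2) ✓
  (1,5) → (φ(1),φ(5)) = (0,1) ∈ E(G2) ✓
  (1,7) → (φ(1),φ(7)) = (1,5) ∈ E(G2) ✓
  (1,8) → (φ(1),φ(8)) = (1,6) ∈ E(G2) ✓
  (2,5) → (φ(2),φ(5)) = (0,4) ∈ E(G2) ✓
  (2,7) → (φ(2),φ(7)) = (4,5) ∈ E(G2) ✓
  (2,8) → (φ(2),φ(8)) = (4,6) ∈ E(G2) ✓
  (3,5) → (φ(3),φ(5)) = (0,7) ∈ E(G2) ✓
  (3,7) → (φ(3),φ(7)) = (5,7) ∈ E(G2) ✓
  (3,8) → (φ(3),φ(8)) = (6,7) ∈ E(G2) ✓
  (4,5) → (φ(4),φ(5)) = (0,2) ∈ E(G2) ✓
  (4,8) → (φ(4),φ(8)) = (2,6) ∈ E(G2) ✓
  (5,7) → (φ(5),φ(7)) = (0,5) ∈ E(G2) ✓
All 17 edges of G1 map to edges of G2, and |E(G1)| = |E(G2)| = 17, so φ is a bijection on edges as well as vertices. Hence G1 ≅ G2.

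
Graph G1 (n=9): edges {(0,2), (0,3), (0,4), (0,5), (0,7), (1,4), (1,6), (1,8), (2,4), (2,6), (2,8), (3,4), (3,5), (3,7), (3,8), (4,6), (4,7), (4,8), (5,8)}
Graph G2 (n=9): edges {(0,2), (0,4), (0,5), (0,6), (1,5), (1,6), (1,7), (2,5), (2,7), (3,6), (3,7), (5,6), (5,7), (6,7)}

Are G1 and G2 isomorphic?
No, not isomorphic

The graphs are NOT isomorphic.

Degrees in G1: deg(0)=5, deg(1)=3, deg(2)=4, deg(3)=5, deg(4)=7, deg(5)=3, deg(6)=3, deg(7)=3, deg(8)=5.
Sorted degree sequence of G1: [7, 5, 5, 5, 4, 3, 3, 3, 3].
Degrees in G2: deg(0)=4, deg(1)=3, deg(2)=3, deg(3)=2, deg(4)=1, deg(5)=5, deg(6)=5, deg(7)=5, deg(8)=0.
Sorted degree sequence of G2: [5, 5, 5, 4, 3, 3, 2, 1, 0].
The (sorted) degree sequence is an isomorphism invariant, so since G1 and G2 have different degree sequences they cannot be isomorphic.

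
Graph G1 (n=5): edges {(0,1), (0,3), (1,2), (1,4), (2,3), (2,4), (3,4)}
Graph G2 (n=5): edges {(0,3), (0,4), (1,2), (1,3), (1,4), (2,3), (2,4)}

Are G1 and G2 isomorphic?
Yes, isomorphic

The graphs are isomorphic.
One valid mapping φ: V(G1) → V(G2): 0→0, 1→4, 2→1, 3→3, 4→2

Verify φ preserves adjacency — for each edge of G1, its image is an edge of G2:
  (0,1) → (φ(0),φ(1)) = (0,4) ∈ E(G2) ✓
  (0,3) → (φ(0),φ(3)) = (0,3) ∈ E(G2) ✓
  (1,2) → (φ(1),φ(2)) = (1,4) ∈ E(G2) ✓
  (1,4) → (φ(1),φ(4)) = (2,4) ∈ E(G2) ✓
  (2,3) → (φ(2),φ(3)) = (1,3) ∈ E(G2) ✓
  (2,4) → (φ(2),φ(4)) = (1,2) ∈ E(G2) ✓
  (3,4) → (φ(3),φ(4)) = (2,3) ∈ E(G2) ✓
All 7 edges of G1 map to edges of G2, and |E(G1)| = |E(G2)| = 7, so φ is a bijection on edges as well as vertices. Hence G1 ≅ G2.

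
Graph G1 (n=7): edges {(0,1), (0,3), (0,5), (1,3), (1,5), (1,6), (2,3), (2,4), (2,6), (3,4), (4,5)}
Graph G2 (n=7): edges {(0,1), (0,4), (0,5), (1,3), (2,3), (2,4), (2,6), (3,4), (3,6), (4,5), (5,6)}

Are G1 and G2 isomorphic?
Yes, isomorphic

The graphs are isomorphic.
One valid mapping φ: V(G1) → V(G2): 0→2, 1→3, 2→0, 3→4, 4→5, 5→6, 6→1

Verify φ preserves adjacency — for each edge of G1, its image is an edge of G2:
  (0,1) → (φ(0),φ(1)) = (2,3) ∈ E(G2) ✓
  (0,3) → (φ(0),φ(3)) = (2,4) ∈ E(G2) ✓
  (0,5) → (φ(0),φ(5)) = (2,6) ∈ E(G2) ✓
  (1,3) → (φ(1),φ(3)) = (3,4) ∈ E(G2) ✓
  (1,5) → (φ(1),φ(5)) = (3,6) ∈ E(G2) ✓
  (1,6) → (φ(1),φ(6)) = (1,3) ∈ E(G2) ✓
  (2,3) → (φ(2),φ(3)) = (0,4) ∈ E(G2) ✓
  (2,4) → (φ(2),φ(4)) = (0,5) ∈ E(G2) ✓
  (2,6) → (φ(2),φ(6)) = (0,1) ∈ E(G2) ✓
  (3,4) → (φ(3),φ(4)) = (4,5) ∈ E(G2) ✓
  (4,5) → (φ(4),φ(5)) = (5,6) ∈ E(G2) ✓
All 11 edges of G1 map to edges of G2, and |E(G1)| = |E(G2)| = 11, so φ is a bijection on edges as well as vertices. Hence G1 ≅ G2.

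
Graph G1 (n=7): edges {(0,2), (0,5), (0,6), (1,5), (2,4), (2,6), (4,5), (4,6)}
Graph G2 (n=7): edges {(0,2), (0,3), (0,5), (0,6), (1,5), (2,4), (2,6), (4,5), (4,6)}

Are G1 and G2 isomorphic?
No, not isomorphic

The graphs are NOT isomorphic.

Counting edges: G1 has 8 edge(s); G2 has 9 edge(s).
Edge count is an isomorphism invariant (a bijection on vertices induces a bijection on edges), so differing edge counts rule out isomorphism.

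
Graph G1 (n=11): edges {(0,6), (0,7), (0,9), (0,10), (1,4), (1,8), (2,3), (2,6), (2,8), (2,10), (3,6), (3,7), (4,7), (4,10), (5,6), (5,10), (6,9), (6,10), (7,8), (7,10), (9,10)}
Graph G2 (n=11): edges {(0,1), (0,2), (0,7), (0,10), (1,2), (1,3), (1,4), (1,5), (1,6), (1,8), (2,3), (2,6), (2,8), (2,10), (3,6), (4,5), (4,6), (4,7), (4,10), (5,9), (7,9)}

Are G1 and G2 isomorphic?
Yes, isomorphic

The graphs are isomorphic.
One valid mapping φ: V(G1) → V(G2): 0→6, 1→9, 2→0, 3→10, 4→5, 5→8, 6→2, 7→4, 8→7, 9→3, 10→1

Verify φ preserves adjacency — for each edge of G1, its image is an edge of G2:
  (0,6) → (φ(0),φ(6)) = (2,6) ∈ E(G2) ✓
  (0,7) → (φ(0),φ(7)) = (4,6) ∈ E(G2) ✓
  (0,9) → (φ(0),φ(9)) = (3,6) ∈ E(G2) ✓
  (0,10) → (φ(0),φ(10)) = (1,6) ∈ E(G2) ✓
  (1,4) → (φ(1),φ(4)) = (5,9) ∈ E(G2) ✓
  (1,8) → (φ(1),φ(8)) = (7,9) ∈ E(G2) ✓
  (2,3) → (φ(2),φ(3)) = (0,10) ∈ E(G2) ✓
  (2,6) → (φ(2),φ(6)) = (0,2) ∈ E(G2) ✓
  (2,8) → (φ(2),φ(8)) = (0,7) ∈ E(G2) ✓
  (2,10) → (φ(2),φ(10)) = (0,1) ∈ E(G2) ✓
  (3,6) → (φ(3),φ(6)) = (2,10) ∈ E(G2) ✓
  (3,7) → (φ(3),φ(7)) = (4,10) ∈ E(G2) ✓
  (4,7) → (φ(4),φ(7)) = (4,5) ∈ E(G2) ✓
  (4,10) → (φ(4),φ(10)) = (1,5) ∈ E(G2) ✓
  (5,6) → (φ(5),φ(6)) = (2,8) ∈ E(G2) ✓
  (5,10) → (φ(5),φ(10)) = (1,8) ∈ E(G2) ✓
  (6,9) → (φ(6),φ(9)) = (2,3) ∈ E(G2) ✓
  (6,10) → (φ(6),φ(10)) = (1,2) ∈ E(G2) ✓
  (7,8) → (φ(7),φ(8)) = (4,7) ∈ E(G2) ✓
  (7,10) → (φ(7),φ(10)) = (1,4) ∈ E(G2) ✓
  (9,10) → (φ(9),φ(10)) = (1,3) ∈ E(G2) ✓
All 21 edges of G1 map to edges of G2, and |E(G1)| = |E(G2)| = 21, so φ is a bijection on edges as well as vertices. Hence G1 ≅ G2.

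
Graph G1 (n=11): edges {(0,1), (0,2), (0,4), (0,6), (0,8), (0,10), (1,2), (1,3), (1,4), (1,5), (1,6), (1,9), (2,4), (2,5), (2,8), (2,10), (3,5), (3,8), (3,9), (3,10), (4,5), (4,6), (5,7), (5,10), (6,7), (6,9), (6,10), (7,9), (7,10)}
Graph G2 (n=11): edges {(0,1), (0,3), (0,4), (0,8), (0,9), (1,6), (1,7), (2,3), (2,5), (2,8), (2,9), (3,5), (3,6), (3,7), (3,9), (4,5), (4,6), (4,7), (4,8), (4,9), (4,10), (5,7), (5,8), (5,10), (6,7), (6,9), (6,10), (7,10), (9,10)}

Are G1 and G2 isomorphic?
Yes, isomorphic

The graphs are isomorphic.
One valid mapping φ: V(G1) → V(G2): 0→7, 1→4, 2→6, 3→0, 4→10, 5→9, 6→5, 7→2, 8→1, 9→8, 10→3

Verify φ preserves adjacency — for each edge of G1, its image is an edge of G2:
  (0,1) → (φ(0),φ(1)) = (4,7) ∈ E(G2) ✓
  (0,2) → (φ(0),φ(2)) = (6,7) ∈ E(G2) ✓
  (0,4) → (φ(0),φ(4)) = (7,10) ∈ E(G2) ✓
  (0,6) → (φ(0),φ(6)) = (5,7) ∈ E(G2) ✓
  (0,8) → (φ(0),φ(8)) = (1,7) ∈ E(G2) ✓
  (0,10) → (φ(0),φ(10)) = (3,7) ∈ E(G2) ✓
  (1,2) → (φ(1),φ(2)) = (4,6) ∈ E(G2) ✓
  (1,3) → (φ(1),φ(3)) = (0,4) ∈ E(G2) ✓
  (1,4) → (φ(1),φ(4)) = (4,10) ∈ E(G2) ✓
  (1,5) → (φ(1),φ(5)) = (4,9) ∈ E(G2) ✓
  (1,6) → (φ(1),φ(6)) = (4,5) ∈ E(G2) ✓
  (1,9) → (φ(1),φ(9)) = (4,8) ∈ E(G2) ✓
  (2,4) → (φ(2),φ(4)) = (6,10) ∈ E(G2) ✓
  (2,5) → (φ(2),φ(5)) = (6,9) ∈ E(G2) ✓
  (2,8) → (φ(2),φ(8)) = (1,6) ∈ E(G2) ✓
  (2,10) → (φ(2),φ(10)) = (3,6) ∈ E(G2) ✓
  (3,5) → (φ(3),φ(5)) = (0,9) ∈ E(G2) ✓
  (3,8) → (φ(3),φ(8)) = (0,1) ∈ E(G2) ✓
  (3,9) → (φ(3),φ(9)) = (0,8) ∈ E(G2) ✓
  (3,10) → (φ(3),φ(10)) = (0,3) ∈ E(G2) ✓
  (4,5) → (φ(4),φ(5)) = (9,10) ∈ E(G2) ✓
  (4,6) → (φ(4),φ(6)) = (5,10) ∈ E(G2) ✓
  (5,7) → (φ(5),φ(7)) = (2,9) ∈ E(G2) ✓
  (5,10) → (φ(5),φ(10)) = (3,9) ∈ E(G2) ✓
  (6,7) → (φ(6),φ(7)) = (2,5) ∈ E(G2) ✓
  (6,9) → (φ(6),φ(9)) = (5,8) ∈ E(G2) ✓
  (6,10) → (φ(6),φ(10)) = (3,5) ∈ E(G2) ✓
  (7,9) → (φ(7),φ(9)) = (2,8) ∈ E(G2) ✓
  (7,10) → (φ(7),φ(10)) = (2,3) ∈ E(G2) ✓
All 29 edges of G1 map to edges of G2, and |E(G1)| = |E(G2)| = 29, so φ is a bijection on edges as well as vertices. Hence G1 ≅ G2.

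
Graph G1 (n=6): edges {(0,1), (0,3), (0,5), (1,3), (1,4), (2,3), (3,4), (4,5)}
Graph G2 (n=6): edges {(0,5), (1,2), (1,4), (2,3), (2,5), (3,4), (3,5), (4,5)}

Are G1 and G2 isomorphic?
Yes, isomorphic

The graphs are isomorphic.
One valid mapping φ: V(G1) → V(G2): 0→2, 1→3, 2→0, 3→5, 4→4, 5→1

Verify φ preserves adjacency — for each edge of G1, its image is an edge of G2:
  (0,1) → (φ(0),φ(1)) = (2,3) ∈ E(G2) ✓
  (0,3) → (φ(0),φ(3)) = (2,5) ∈ E(G2) ✓
  (0,5) → (φ(0),φ(5)) = (1,2) ∈ E(G2) ✓
  (1,3) → (φ(1),φ(3)) = (3,5) ∈ E(G2) ✓
  (1,4) → (φ(1),φ(4)) = (3,4) ∈ E(G2) ✓
  (2,3) → (φ(2),φ(3)) = (0,5) ∈ E(G2) ✓
  (3,4) → (φ(3),φ(4)) = (4,5) ∈ E(G2) ✓
  (4,5) → (φ(4),φ(5)) = (1,4) ∈ E(G2) ✓
All 8 edges of G1 map to edges of G2, and |E(G1)| = |E(G2)| = 8, so φ is a bijection on edges as well as vertices. Hence G1 ≅ G2.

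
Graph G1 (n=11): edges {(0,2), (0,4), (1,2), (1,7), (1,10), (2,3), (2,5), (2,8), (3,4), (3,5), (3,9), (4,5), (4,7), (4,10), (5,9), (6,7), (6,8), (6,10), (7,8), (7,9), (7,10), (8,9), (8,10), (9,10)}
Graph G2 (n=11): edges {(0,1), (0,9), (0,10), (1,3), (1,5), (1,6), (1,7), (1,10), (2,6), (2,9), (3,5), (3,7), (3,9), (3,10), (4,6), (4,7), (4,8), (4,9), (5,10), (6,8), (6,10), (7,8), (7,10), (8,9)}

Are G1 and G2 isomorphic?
Yes, isomorphic

The graphs are isomorphic.
One valid mapping φ: V(G1) → V(G2): 0→2, 1→0, 2→9, 3→4, 4→6, 5→8, 6→5, 7→1, 8→3, 9→7, 10→10

Verify φ preserves adjacency — for each edge of G1, its image is an edge of G2:
  (0,2) → (φ(0),φ(2)) = (2,9) ∈ E(G2) ✓
  (0,4) → (φ(0),φ(4)) = (2,6) ∈ E(G2) ✓
  (1,2) → (φ(1),φ(2)) = (0,9) ∈ E(G2) ✓
  (1,7) → (φ(1),φ(7)) = (0,1) ∈ E(G2) ✓
  (1,10) → (φ(1),φ(10)) = (0,10) ∈ E(G2) ✓
  (2,3) → (φ(2),φ(3)) = (4,9) ∈ E(G2) ✓
  (2,5) → (φ(2),φ(5)) = (8,9) ∈ E(G2) ✓
  (2,8) → (φ(2),φ(8)) = (3,9) ∈ E(G2) ✓
  (3,4) → (φ(3),φ(4)) = (4,6) ∈ E(G2) ✓
  (3,5) → (φ(3),φ(5)) = (4,8) ∈ E(G2) ✓
  (3,9) → (φ(3),φ(9)) = (4,7) ∈ E(G2) ✓
  (4,5) → (φ(4),φ(5)) = (6,8) ∈ E(G2) ✓
  (4,7) → (φ(4),φ(7)) = (1,6) ∈ E(G2) ✓
  (4,10) → (φ(4),φ(10)) = (6,10) ∈ E(G2) ✓
  (5,9) → (φ(5),φ(9)) = (7,8) ∈ E(G2) ✓
  (6,7) → (φ(6),φ(7)) = (1,5) ∈ E(G2) ✓
  (6,8) → (φ(6),φ(8)) = (3,5) ∈ E(G2) ✓
  (6,10) → (φ(6),φ(10)) = (5,10) ∈ E(G2) ✓
  (7,8) → (φ(7),φ(8)) = (1,3) ∈ E(G2) ✓
  (7,9) → (φ(7),φ(9)) = (1,7) ∈ E(G2) ✓
  (7,10) → (φ(7),φ(10)) = (1,10) ∈ E(G2) ✓
  (8,9) → (φ(8),φ(9)) = (3,7) ∈ E(G2) ✓
  (8,10) → (φ(8),φ(10)) = (3,10) ∈ E(G2) ✓
  (9,10) → (φ(9),φ(10)) = (7,10) ∈ E(G2) ✓
All 24 edges of G1 map to edges of G2, and |E(G1)| = |E(G2)| = 24, so φ is a bijection on edges as well as vertices. Hence G1 ≅ G2.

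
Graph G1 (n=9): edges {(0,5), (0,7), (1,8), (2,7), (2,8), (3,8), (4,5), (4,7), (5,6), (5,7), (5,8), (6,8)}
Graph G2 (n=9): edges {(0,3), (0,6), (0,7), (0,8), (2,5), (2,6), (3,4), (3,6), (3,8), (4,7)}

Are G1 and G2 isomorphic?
No, not isomorphic

The graphs are NOT isomorphic.

Connected components of G1: 1 component(s) with vertex sets [[0, 1, 2, 3, 4, 5, 6, 7, 8]], sizes [9].
Connected components of G2: 2 component(s) with vertex sets [[1], [0, 2, 3, 4, 5, 6, 7, 8]], sizes [1, 8].
The number of connected components (and the multiset of component sizes) is an isomorphism invariant — an isomorphism maps each component of G1 bijectively onto a component of G2. Since G1 has 1 component(s) and G2 has 2, they cannot be isomorphic.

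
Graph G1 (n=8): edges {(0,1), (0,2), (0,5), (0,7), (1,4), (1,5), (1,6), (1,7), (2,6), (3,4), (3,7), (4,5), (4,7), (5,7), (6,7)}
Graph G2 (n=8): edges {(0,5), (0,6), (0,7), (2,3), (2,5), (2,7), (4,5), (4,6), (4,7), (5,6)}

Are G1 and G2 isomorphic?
No, not isomorphic

The graphs are NOT isomorphic.

Connected components of G1: 1 component(s) with vertex sets [[0, 1, 2, 3, 4, 5, 6, 7]], sizes [8].
Connected components of G2: 2 component(s) with vertex sets [[1], [0, 2, 3, 4, 5, 6, 7]], sizes [1, 7].
The number of connected components (and the multiset of component sizes) is an isomorphism invariant — an isomorphism maps each component of G1 bijectively onto a component of G2. Since G1 has 1 component(s) and G2 has 2, they cannot be isomorphic.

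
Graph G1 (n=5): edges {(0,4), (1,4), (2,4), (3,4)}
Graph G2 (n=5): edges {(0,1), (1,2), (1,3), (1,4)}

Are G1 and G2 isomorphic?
Yes, isomorphic

The graphs are isomorphic.
One valid mapping φ: V(G1) → V(G2): 0→0, 1→2, 2→3, 3→4, 4→1

Verify φ preserves adjacency — for each edge of G1, its image is an edge of G2:
  (0,4) → (φ(0),φ(4)) = (0,1) ∈ E(G2) ✓
  (1,4) → (φ(1),φ(4)) = (1,2) ∈ E(G2) ✓
  (2,4) → (φ(2),φ(4)) = (1,3) ∈ E(G2) ✓
  (3,4) → (φ(3),φ(4)) = (1,4) ∈ E(G2) ✓
All 4 edges of G1 map to edges of G2, and |E(G1)| = |E(G2)| = 4, so φ is a bijection on edges as well as vertices. Hence G1 ≅ G2.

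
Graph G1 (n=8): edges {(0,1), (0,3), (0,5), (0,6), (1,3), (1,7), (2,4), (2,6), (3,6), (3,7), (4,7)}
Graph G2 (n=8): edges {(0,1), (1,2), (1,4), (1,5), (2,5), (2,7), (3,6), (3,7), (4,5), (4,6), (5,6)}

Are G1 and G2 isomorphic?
Yes, isomorphic

The graphs are isomorphic.
One valid mapping φ: V(G1) → V(G2): 0→1, 1→4, 2→7, 3→5, 4→3, 5→0, 6→2, 7→6

Verify φ preserves adjacency — for each edge of G1, its image is an edge of G2:
  (0,1) → (φ(0),φ(1)) = (1,4) ∈ E(G2) ✓
  (0,3) → (φ(0),φ(3)) = (1,5) ∈ E(G2) ✓
  (0,5) → (φ(0),φ(5)) = (0,1) ∈ E(G2) ✓
  (0,6) → (φ(0),φ(6)) = (1,2) ∈ E(G2) ✓
  (1,3) → (φ(1),φ(3)) = (4,5) ∈ E(G2) ✓
  (1,7) → (φ(1),φ(7)) = (4,6) ∈ E(G2) ✓
  (2,4) → (φ(2),φ(4)) = (3,7) ∈ E(G2) ✓
  (2,6) → (φ(2),φ(6)) = (2,7) ∈ E(G2) ✓
  (3,6) → (φ(3),φ(6)) = (2,5) ∈ E(G2) ✓
  (3,7) → (φ(3),φ(7)) = (5,6) ∈ E(G2) ✓
  (4,7) → (φ(4),φ(7)) = (3,6) ∈ E(G2) ✓
All 11 edges of G1 map to edges of G2, and |E(G1)| = |E(G2)| = 11, so φ is a bijection on edges as well as vertices. Hence G1 ≅ G2.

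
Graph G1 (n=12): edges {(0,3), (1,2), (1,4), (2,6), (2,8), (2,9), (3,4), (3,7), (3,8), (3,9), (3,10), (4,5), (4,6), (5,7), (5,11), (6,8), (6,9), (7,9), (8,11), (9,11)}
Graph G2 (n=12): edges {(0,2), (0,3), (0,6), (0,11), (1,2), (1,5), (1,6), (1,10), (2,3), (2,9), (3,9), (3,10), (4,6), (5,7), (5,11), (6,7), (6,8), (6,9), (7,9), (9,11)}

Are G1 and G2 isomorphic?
Yes, isomorphic

The graphs are isomorphic.
One valid mapping φ: V(G1) → V(G2): 0→8, 1→10, 2→3, 3→6, 4→1, 5→5, 6→2, 7→7, 8→0, 9→9, 10→4, 11→11

Verify φ preserves adjacency — for each edge of G1, its image is an edge of G2:
  (0,3) → (φ(0),φ(3)) = (6,8) ∈ E(G2) ✓
  (1,2) → (φ(1),φ(2)) = (3,10) ∈ E(G2) ✓
  (1,4) → (φ(1),φ(4)) = (1,10) ∈ E(G2) ✓
  (2,6) → (φ(2),φ(6)) = (2,3) ∈ E(G2) ✓
  (2,8) → (φ(2),φ(8)) = (0,3) ∈ E(G2) ✓
  (2,9) → (φ(2),φ(9)) = (3,9) ∈ E(G2) ✓
  (3,4) → (φ(3),φ(4)) = (1,6) ∈ E(G2) ✓
  (3,7) → (φ(3),φ(7)) = (6,7) ∈ E(G2) ✓
  (3,8) → (φ(3),φ(8)) = (0,6) ∈ E(G2) ✓
  (3,9) → (φ(3),φ(9)) = (6,9) ∈ E(G2) ✓
  (3,10) → (φ(3),φ(10)) = (4,6) ∈ E(G2) ✓
  (4,5) → (φ(4),φ(5)) = (1,5) ∈ E(G2) ✓
  (4,6) → (φ(4),φ(6)) = (1,2) ∈ E(G2) ✓
  (5,7) → (φ(5),φ(7)) = (5,7) ∈ E(G2) ✓
  (5,11) → (φ(5),φ(11)) = (5,11) ∈ E(G2) ✓
  (6,8) → (φ(6),φ(8)) = (0,2) ∈ E(G2) ✓
  (6,9) → (φ(6),φ(9)) = (2,9) ∈ E(G2) ✓
  (7,9) → (φ(7),φ(9)) = (7,9) ∈ E(G2) ✓
  (8,11) → (φ(8),φ(11)) = (0,11) ∈ E(G2) ✓
  (9,11) → (φ(9),φ(11)) = (9,11) ∈ E(G2) ✓
All 20 edges of G1 map to edges of G2, and |E(G1)| = |E(G2)| = 20, so φ is a bijection on edges as well as vertices. Hence G1 ≅ G2.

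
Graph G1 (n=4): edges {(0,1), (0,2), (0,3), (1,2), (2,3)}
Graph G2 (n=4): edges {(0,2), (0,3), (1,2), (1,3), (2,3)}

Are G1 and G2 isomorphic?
Yes, isomorphic

The graphs are isomorphic.
One valid mapping φ: V(G1) → V(G2): 0→3, 1→0, 2→2, 3→1

Verify φ preserves adjacency — for each edge of G1, its image is an edge of G2:
  (0,1) → (φ(0),φ(1)) = (0,3) ∈ E(G2) ✓
  (0,2) → (φ(0),φ(2)) = (2,3) ∈ E(G2) ✓
  (0,3) → (φ(0),φ(3)) = (1,3) ∈ E(G2) ✓
  (1,2) → (φ(1),φ(2)) = (0,2) ∈ E(G2) ✓
  (2,3) → (φ(2),φ(3)) = (1,2) ∈ E(G2) ✓
All 5 edges of G1 map to edges of G2, and |E(G1)| = |E(G2)| = 5, so φ is a bijection on edges as well as vertices. Hence G1 ≅ G2.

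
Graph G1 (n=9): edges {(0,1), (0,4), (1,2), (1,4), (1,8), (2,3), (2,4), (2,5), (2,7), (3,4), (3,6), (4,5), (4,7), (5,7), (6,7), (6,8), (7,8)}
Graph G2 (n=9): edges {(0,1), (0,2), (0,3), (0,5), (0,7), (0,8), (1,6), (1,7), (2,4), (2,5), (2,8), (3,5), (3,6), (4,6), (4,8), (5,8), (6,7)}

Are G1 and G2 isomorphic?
No, not isomorphic

The graphs are NOT isomorphic.

Degrees in G1: deg(0)=2, deg(1)=4, deg(2)=5, deg(3)=3, deg(4)=6, deg(5)=3, deg(6)=3, deg(7)=5, deg(8)=3.
Sorted degree sequence of G1: [6, 5, 5, 4, 3, 3, 3, 3, 2].
Degrees in G2: deg(0)=6, deg(1)=3, deg(2)=4, deg(3)=3, deg(4)=3, deg(5)=4, deg(6)=4, deg(7)=3, deg(8)=4.
Sorted degree sequence of G2: [6, 4, 4, 4, 4, 3, 3, 3, 3].
The (sorted) degree sequence is an isomorphism invariant, so since G1 and G2 have different degree sequences they cannot be isomorphic.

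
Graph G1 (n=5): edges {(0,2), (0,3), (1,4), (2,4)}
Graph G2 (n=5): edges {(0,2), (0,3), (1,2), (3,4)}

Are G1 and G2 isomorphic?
Yes, isomorphic

The graphs are isomorphic.
One valid mapping φ: V(G1) → V(G2): 0→3, 1→1, 2→0, 3→4, 4→2

Verify φ preserves adjacency — for each edge of G1, its image is an edge of G2:
  (0,2) → (φ(0),φ(2)) = (0,3) ∈ E(G2) ✓
  (0,3) → (φ(0),φ(3)) = (3,4) ∈ E(G2) ✓
  (1,4) → (φ(1),φ(4)) = (1,2) ∈ E(G2) ✓
  (2,4) → (φ(2),φ(4)) = (0,2) ∈ E(G2) ✓
All 4 edges of G1 map to edges of G2, and |E(G1)| = |E(G2)| = 4, so φ is a bijection on edges as well as vertices. Hence G1 ≅ G2.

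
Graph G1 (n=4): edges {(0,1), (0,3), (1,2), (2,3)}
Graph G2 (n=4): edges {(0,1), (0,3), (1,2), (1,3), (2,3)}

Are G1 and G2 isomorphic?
No, not isomorphic

The graphs are NOT isomorphic.

Counting edges: G1 has 4 edge(s); G2 has 5 edge(s).
Edge count is an isomorphism invariant (a bijection on vertices induces a bijection on edges), so differing edge counts rule out isomorphism.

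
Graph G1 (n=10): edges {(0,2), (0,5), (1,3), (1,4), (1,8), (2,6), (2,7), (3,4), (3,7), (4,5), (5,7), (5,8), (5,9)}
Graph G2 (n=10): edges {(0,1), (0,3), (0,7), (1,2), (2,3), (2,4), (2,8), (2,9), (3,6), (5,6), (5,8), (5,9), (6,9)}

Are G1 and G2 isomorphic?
Yes, isomorphic

The graphs are isomorphic.
One valid mapping φ: V(G1) → V(G2): 0→1, 1→5, 2→0, 3→6, 4→9, 5→2, 6→7, 7→3, 8→8, 9→4

Verify φ preserves adjacency — for each edge of G1, its image is an edge of G2:
  (0,2) → (φ(0),φ(2)) = (0,1) ∈ E(G2) ✓
  (0,5) → (φ(0),φ(5)) = (1,2) ∈ E(G2) ✓
  (1,3) → (φ(1),φ(3)) = (5,6) ∈ E(G2) ✓
  (1,4) → (φ(1),φ(4)) = (5,9) ∈ E(G2) ✓
  (1,8) → (φ(1),φ(8)) = (5,8) ∈ E(G2) ✓
  (2,6) → (φ(2),φ(6)) = (0,7) ∈ E(G2) ✓
  (2,7) → (φ(2),φ(7)) = (0,3) ∈ E(G2) ✓
  (3,4) → (φ(3),φ(4)) = (6,9) ∈ E(G2) ✓
  (3,7) → (φ(3),φ(7)) = (3,6) ∈ E(G2) ✓
  (4,5) → (φ(4),φ(5)) = (2,9) ∈ E(G2) ✓
  (5,7) → (φ(5),φ(7)) = (2,3) ∈ E(G2) ✓
  (5,8) → (φ(5),φ(8)) = (2,8) ∈ E(G2) ✓
  (5,9) → (φ(5),φ(9)) = (2,4) ∈ E(G2) ✓
All 13 edges of G1 map to edges of G2, and |E(G1)| = |E(G2)| = 13, so φ is a bijection on edges as well as vertices. Hence G1 ≅ G2.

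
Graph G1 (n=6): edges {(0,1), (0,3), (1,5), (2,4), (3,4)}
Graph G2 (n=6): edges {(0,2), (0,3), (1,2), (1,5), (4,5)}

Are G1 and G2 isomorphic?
Yes, isomorphic

The graphs are isomorphic.
One valid mapping φ: V(G1) → V(G2): 0→1, 1→5, 2→3, 3→2, 4→0, 5→4

Verify φ preserves adjacency — for each edge of G1, its image is an edge of G2:
  (0,1) → (φ(0),φ(1)) = (1,5) ∈ E(G2) ✓
  (0,3) → (φ(0),φ(3)) = (1,2) ∈ E(G2) ✓
  (1,5) → (φ(1),φ(5)) = (4,5) ∈ E(G2) ✓
  (2,4) → (φ(2),φ(4)) = (0,3) ∈ E(G2) ✓
  (3,4) → (φ(3),φ(4)) = (0,2) ∈ E(G2) ✓
All 5 edges of G1 map to edges of G2, and |E(G1)| = |E(G2)| = 5, so φ is a bijection on edges as well as vertices. Hence G1 ≅ G2.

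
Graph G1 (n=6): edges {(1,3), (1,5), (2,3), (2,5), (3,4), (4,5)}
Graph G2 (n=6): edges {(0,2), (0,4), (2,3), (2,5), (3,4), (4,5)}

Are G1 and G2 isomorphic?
Yes, isomorphic

The graphs are isomorphic.
One valid mapping φ: V(G1) → V(G2): 0→1, 1→3, 2→5, 3→4, 4→0, 5→2

Verify φ preserves adjacency — for each edge of G1, its image is an edge of G2:
  (1,3) → (φ(1),φ(3)) = (3,4) ∈ E(G2) ✓
  (1,5) → (φ(1),φ(5)) = (2,3) ∈ E(G2) ✓
  (2,3) → (φ(2),φ(3)) = (4,5) ∈ E(G2) ✓
  (2,5) → (φ(2),φ(5)) = (2,5) ∈ E(G2) ✓
  (3,4) → (φ(3),φ(4)) = (0,4) ∈ E(G2) ✓
  (4,5) → (φ(4),φ(5)) = (0,2) ∈ E(G2) ✓
All 6 edges of G1 map to edges of G2, and |E(G1)| = |E(G2)| = 6, so φ is a bijection on edges as well as vertices. Hence G1 ≅ G2.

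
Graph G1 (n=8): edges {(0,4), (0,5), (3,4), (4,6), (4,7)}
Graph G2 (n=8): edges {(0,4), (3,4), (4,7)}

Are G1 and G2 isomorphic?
No, not isomorphic

The graphs are NOT isomorphic.

Counting edges: G1 has 5 edge(s); G2 has 3 edge(s).
Edge count is an isomorphism invariant (a bijection on vertices induces a bijection on edges), so differing edge counts rule out isomorphism.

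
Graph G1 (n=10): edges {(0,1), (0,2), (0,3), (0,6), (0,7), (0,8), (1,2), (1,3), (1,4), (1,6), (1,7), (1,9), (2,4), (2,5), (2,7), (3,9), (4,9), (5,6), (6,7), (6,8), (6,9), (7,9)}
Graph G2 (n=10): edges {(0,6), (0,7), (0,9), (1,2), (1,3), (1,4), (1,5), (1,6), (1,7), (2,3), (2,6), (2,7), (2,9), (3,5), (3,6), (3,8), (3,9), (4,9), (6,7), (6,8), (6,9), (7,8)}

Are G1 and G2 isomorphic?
Yes, isomorphic

The graphs are isomorphic.
One valid mapping φ: V(G1) → V(G2): 0→3, 1→6, 2→9, 3→8, 4→0, 5→4, 6→1, 7→2, 8→5, 9→7

Verify φ preserves adjacency — for each edge of G1, its image is an edge of G2:
  (0,1) → (φ(0),φ(1)) = (3,6) ∈ E(G2) ✓
  (0,2) → (φ(0),φ(2)) = (3,9) ∈ E(G2) ✓
  (0,3) → (φ(0),φ(3)) = (3,8) ∈ E(G2) ✓
  (0,6) → (φ(0),φ(6)) = (1,3) ∈ E(G2) ✓
  (0,7) → (φ(0),φ(7)) = (2,3) ∈ E(G2) ✓
  (0,8) → (φ(0),φ(8)) = (3,5) ∈ E(G2) ✓
  (1,2) → (φ(1),φ(2)) = (6,9) ∈ E(G2) ✓
  (1,3) → (φ(1),φ(3)) = (6,8) ∈ E(G2) ✓
  (1,4) → (φ(1),φ(4)) = (0,6) ∈ E(G2) ✓
  (1,6) → (φ(1),φ(6)) = (1,6) ∈ E(G2) ✓
  (1,7) → (φ(1),φ(7)) = (2,6) ∈ E(G2) ✓
  (1,9) → (φ(1),φ(9)) = (6,7) ∈ E(G2) ✓
  (2,4) → (φ(2),φ(4)) = (0,9) ∈ E(G2) ✓
  (2,5) → (φ(2),φ(5)) = (4,9) ∈ E(G2) ✓
  (2,7) → (φ(2),φ(7)) = (2,9) ∈ E(G2) ✓
  (3,9) → (φ(3),φ(9)) = (7,8) ∈ E(G2) ✓
  (4,9) → (φ(4),φ(9)) = (0,7) ∈ E(G2) ✓
  (5,6) → (φ(5),φ(6)) = (1,4) ∈ E(G2) ✓
  (6,7) → (φ(6),φ(7)) = (1,2) ∈ E(G2) ✓
  (6,8) → (φ(6),φ(8)) = (1,5) ∈ E(G2) ✓
  (6,9) → (φ(6),φ(9)) = (1,7) ∈ E(G2) ✓
  (7,9) → (φ(7),φ(9)) = (2,7) ∈ E(G2) ✓
All 22 edges of G1 map to edges of G2, and |E(G1)| = |E(G2)| = 22, so φ is a bijection on edges as well as vertices. Hence G1 ≅ G2.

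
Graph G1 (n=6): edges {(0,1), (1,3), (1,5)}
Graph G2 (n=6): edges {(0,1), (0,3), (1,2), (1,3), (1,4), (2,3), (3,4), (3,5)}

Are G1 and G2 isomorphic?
No, not isomorphic

The graphs are NOT isomorphic.

Counting triangles (3-cliques): G1 has 0, G2 has 3.
Triangle count is an isomorphism invariant, so differing triangle counts rule out isomorphism.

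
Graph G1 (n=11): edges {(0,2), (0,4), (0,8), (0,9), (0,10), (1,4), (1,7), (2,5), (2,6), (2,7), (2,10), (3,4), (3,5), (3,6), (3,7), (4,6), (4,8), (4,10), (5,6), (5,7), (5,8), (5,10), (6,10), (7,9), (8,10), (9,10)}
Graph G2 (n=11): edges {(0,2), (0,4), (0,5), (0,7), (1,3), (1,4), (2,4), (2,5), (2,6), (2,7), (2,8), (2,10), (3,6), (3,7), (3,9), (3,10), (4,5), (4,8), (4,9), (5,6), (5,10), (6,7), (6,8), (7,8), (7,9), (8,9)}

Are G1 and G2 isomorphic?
Yes, isomorphic

The graphs are isomorphic.
One valid mapping φ: V(G1) → V(G2): 0→5, 1→1, 2→6, 3→9, 4→4, 5→7, 6→8, 7→3, 8→0, 9→10, 10→2

Verify φ preserves adjacency — for each edge of G1, its image is an edge of G2:
  (0,2) → (φ(0),φ(2)) = (5,6) ∈ E(G2) ✓
  (0,4) → (φ(0),φ(4)) = (4,5) ∈ E(G2) ✓
  (0,8) → (φ(0),φ(8)) = (0,5) ∈ E(G2) ✓
  (0,9) → (φ(0),φ(9)) = (5,10) ∈ E(G2) ✓
  (0,10) → (φ(0),φ(10)) = (2,5) ∈ E(G2) ✓
  (1,4) → (φ(1),φ(4)) = (1,4) ∈ E(G2) ✓
  (1,7) → (φ(1),φ(7)) = (1,3) ∈ E(G2) ✓
  (2,5) → (φ(2),φ(5)) = (6,7) ∈ E(G2) ✓
  (2,6) → (φ(2),φ(6)) = (6,8) ∈ E(G2) ✓
  (2,7) → (φ(2),φ(7)) = (3,6) ∈ E(G2) ✓
  (2,10) → (φ(2),φ(10)) = (2,6) ∈ E(G2) ✓
  (3,4) → (φ(3),φ(4)) = (4,9) ∈ E(G2) ✓
  (3,5) → (φ(3),φ(5)) = (7,9) ∈ E(G2) ✓
  (3,6) → (φ(3),φ(6)) = (8,9) ∈ E(G2) ✓
  (3,7) → (φ(3),φ(7)) = (3,9) ∈ E(G2) ✓
  (4,6) → (φ(4),φ(6)) = (4,8) ∈ E(G2) ✓
  (4,8) → (φ(4),φ(8)) = (0,4) ∈ E(G2) ✓
  (4,10) → (φ(4),φ(10)) = (2,4) ∈ E(G2) ✓
  (5,6) → (φ(5),φ(6)) = (7,8) ∈ E(G2) ✓
  (5,7) → (φ(5),φ(7)) = (3,7) ∈ E(G2) ✓
  (5,8) → (φ(5),φ(8)) = (0,7) ∈ E(G2) ✓
  (5,10) → (φ(5),φ(10)) = (2,7) ∈ E(G2) ✓
  (6,10) → (φ(6),φ(10)) = (2,8) ∈ E(G2) ✓
  (7,9) → (φ(7),φ(9)) = (3,10) ∈ E(G2) ✓
  (8,10) → (φ(8),φ(10)) = (0,2) ∈ E(G2) ✓
  (9,10) → (φ(9),φ(10)) = (2,10) ∈ E(G2) ✓
All 26 edges of G1 map to edges of G2, and |E(G1)| = |E(G2)| = 26, so φ is a bijection on edges as well as vertices. Hence G1 ≅ G2.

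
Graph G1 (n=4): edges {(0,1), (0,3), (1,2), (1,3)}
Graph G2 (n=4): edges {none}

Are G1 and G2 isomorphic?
No, not isomorphic

The graphs are NOT isomorphic.

Counting triangles (3-cliques): G1 has 1, G2 has 0.
Triangle count is an isomorphism invariant, so differing triangle counts rule out isomorphism.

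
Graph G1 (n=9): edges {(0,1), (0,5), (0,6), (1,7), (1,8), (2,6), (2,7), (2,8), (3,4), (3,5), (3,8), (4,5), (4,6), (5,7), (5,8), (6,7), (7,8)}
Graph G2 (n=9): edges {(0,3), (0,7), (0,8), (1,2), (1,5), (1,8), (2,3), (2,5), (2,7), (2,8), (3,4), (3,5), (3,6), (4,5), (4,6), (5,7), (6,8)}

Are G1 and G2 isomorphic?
Yes, isomorphic

The graphs are isomorphic.
One valid mapping φ: V(G1) → V(G2): 0→0, 1→7, 2→1, 3→4, 4→6, 5→3, 6→8, 7→2, 8→5

Verify φ preserves adjacency — for each edge of G1, its image is an edge of G2:
  (0,1) → (φ(0),φ(1)) = (0,7) ∈ E(G2) ✓
  (0,5) → (φ(0),φ(5)) = (0,3) ∈ E(G2) ✓
  (0,6) → (φ(0),φ(6)) = (0,8) ∈ E(G2) ✓
  (1,7) → (φ(1),φ(7)) = (2,7) ∈ E(G2) ✓
  (1,8) → (φ(1),φ(8)) = (5,7) ∈ E(G2) ✓
  (2,6) → (φ(2),φ(6)) = (1,8) ∈ E(G2) ✓
  (2,7) → (φ(2),φ(7)) = (1,2) ∈ E(G2) ✓
  (2,8) → (φ(2),φ(8)) = (1,5) ∈ E(G2) ✓
  (3,4) → (φ(3),φ(4)) = (4,6) ∈ E(G2) ✓
  (3,5) → (φ(3),φ(5)) = (3,4) ∈ E(G2) ✓
  (3,8) → (φ(3),φ(8)) = (4,5) ∈ E(G2) ✓
  (4,5) → (φ(4),φ(5)) = (3,6) ∈ E(G2) ✓
  (4,6) → (φ(4),φ(6)) = (6,8) ∈ E(G2) ✓
  (5,7) → (φ(5),φ(7)) = (2,3) ∈ E(G2) ✓
  (5,8) → (φ(5),φ(8)) = (3,5) ∈ E(G2) ✓
  (6,7) → (φ(6),φ(7)) = (2,8) ∈ E(G2) ✓
  (7,8) → (φ(7),φ(8)) = (2,5) ∈ E(G2) ✓
All 17 edges of G1 map to edges of G2, and |E(G1)| = |E(G2)| = 17, so φ is a bijection on edges as well as vertices. Hence G1 ≅ G2.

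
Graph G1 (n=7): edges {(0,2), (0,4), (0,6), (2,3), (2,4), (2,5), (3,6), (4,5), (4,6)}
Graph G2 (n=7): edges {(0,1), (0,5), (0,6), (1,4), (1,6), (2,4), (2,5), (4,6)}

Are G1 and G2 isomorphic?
No, not isomorphic

The graphs are NOT isomorphic.

Degrees in G1: deg(0)=3, deg(1)=0, deg(2)=4, deg(3)=2, deg(4)=4, deg(5)=2, deg(6)=3.
Sorted degree sequence of G1: [4, 4, 3, 3, 2, 2, 0].
Degrees in G2: deg(0)=3, deg(1)=3, deg(2)=2, deg(3)=0, deg(4)=3, deg(5)=2, deg(6)=3.
Sorted degree sequence of G2: [3, 3, 3, 3, 2, 2, 0].
The (sorted) degree sequence is an isomorphism invariant, so since G1 and G2 have different degree sequences they cannot be isomorphic.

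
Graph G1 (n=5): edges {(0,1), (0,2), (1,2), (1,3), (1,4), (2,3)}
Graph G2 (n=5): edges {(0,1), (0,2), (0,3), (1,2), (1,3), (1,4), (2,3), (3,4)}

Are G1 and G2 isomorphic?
No, not isomorphic

The graphs are NOT isomorphic.

Counting edges: G1 has 6 edge(s); G2 has 8 edge(s).
Edge count is an isomorphism invariant (a bijection on vertices induces a bijection on edges), so differing edge counts rule out isomorphism.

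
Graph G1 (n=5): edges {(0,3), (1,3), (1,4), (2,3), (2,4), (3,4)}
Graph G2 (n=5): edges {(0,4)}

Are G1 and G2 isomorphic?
No, not isomorphic

The graphs are NOT isomorphic.

Connected components of G1: 1 component(s) with vertex sets [[0, 1, 2, 3, 4]], sizes [5].
Connected components of G2: 4 component(s) with vertex sets [[1], [2], [3], [0, 4]], sizes [1, 1, 1, 2].
The number of connected components (and the multiset of component sizes) is an isomorphism invariant — an isomorphism maps each component of G1 bijectively onto a component of G2. Since G1 has 1 component(s) and G2 has 4, they cannot be isomorphic.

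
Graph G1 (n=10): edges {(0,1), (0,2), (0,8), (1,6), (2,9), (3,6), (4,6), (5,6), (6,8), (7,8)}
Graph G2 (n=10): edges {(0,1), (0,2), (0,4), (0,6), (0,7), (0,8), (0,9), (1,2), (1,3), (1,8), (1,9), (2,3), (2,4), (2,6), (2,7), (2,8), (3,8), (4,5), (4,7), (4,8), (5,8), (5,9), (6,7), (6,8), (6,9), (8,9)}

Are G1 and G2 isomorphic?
No, not isomorphic

The graphs are NOT isomorphic.

Counting triangles (3-cliques): G1 has 0, G2 has 25.
Triangle count is an isomorphism invariant, so differing triangle counts rule out isomorphism.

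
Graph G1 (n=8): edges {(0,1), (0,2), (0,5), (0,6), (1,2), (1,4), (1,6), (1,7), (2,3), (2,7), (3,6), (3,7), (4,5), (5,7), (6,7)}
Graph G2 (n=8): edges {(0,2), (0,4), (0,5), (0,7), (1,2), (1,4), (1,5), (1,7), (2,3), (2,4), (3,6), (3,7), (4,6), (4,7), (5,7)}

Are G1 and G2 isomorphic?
Yes, isomorphic

The graphs are isomorphic.
One valid mapping φ: V(G1) → V(G2): 0→2, 1→4, 2→1, 3→5, 4→6, 5→3, 6→0, 7→7

Verify φ preserves adjacency — for each edge of G1, its image is an edge of G2:
  (0,1) → (φ(0),φ(1)) = (2,4) ∈ E(G2) ✓
  (0,2) → (φ(0),φ(2)) = (1,2) ∈ E(G2) ✓
  (0,5) → (φ(0),φ(5)) = (2,3) ∈ E(G2) ✓
  (0,6) → (φ(0),φ(6)) = (0,2) ∈ E(G2) ✓
  (1,2) → (φ(1),φ(2)) = (1,4) ∈ E(G2) ✓
  (1,4) → (φ(1),φ(4)) = (4,6) ∈ E(G2) ✓
  (1,6) → (φ(1),φ(6)) = (0,4) ∈ E(G2) ✓
  (1,7) → (φ(1),φ(7)) = (4,7) ∈ E(G2) ✓
  (2,3) → (φ(2),φ(3)) = (1,5) ∈ E(G2) ✓
  (2,7) → (φ(2),φ(7)) = (1,7) ∈ E(G2) ✓
  (3,6) → (φ(3),φ(6)) = (0,5) ∈ E(G2) ✓
  (3,7) → (φ(3),φ(7)) = (5,7) ∈ E(G2) ✓
  (4,5) → (φ(4),φ(5)) = (3,6) ∈ E(G2) ✓
  (5,7) → (φ(5),φ(7)) = (3,7) ∈ E(G2) ✓
  (6,7) → (φ(6),φ(7)) = (0,7) ∈ E(G2) ✓
All 15 edges of G1 map to edges of G2, and |E(G1)| = |E(G2)| = 15, so φ is a bijection on edges as well as vertices. Hence G1 ≅ G2.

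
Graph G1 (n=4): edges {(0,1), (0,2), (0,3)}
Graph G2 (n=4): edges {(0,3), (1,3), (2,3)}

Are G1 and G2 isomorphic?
Yes, isomorphic

The graphs are isomorphic.
One valid mapping φ: V(G1) → V(G2): 0→3, 1→1, 2→0, 3→2

Verify φ preserves adjacency — for each edge of G1, its image is an edge of G2:
  (0,1) → (φ(0),φ(1)) = (1,3) ∈ E(G2) ✓
  (0,2) → (φ(0),φ(2)) = (0,3) ∈ E(G2) ✓
  (0,3) → (φ(0),φ(3)) = (2,3) ∈ E(G2) ✓
All 3 edges of G1 map to edges of G2, and |E(G1)| = |E(G2)| = 3, so φ is a bijection on edges as well as vertices. Hence G1 ≅ G2.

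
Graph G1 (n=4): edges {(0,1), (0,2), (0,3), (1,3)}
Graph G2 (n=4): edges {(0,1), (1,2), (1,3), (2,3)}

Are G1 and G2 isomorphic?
Yes, isomorphic

The graphs are isomorphic.
One valid mapping φ: V(G1) → V(G2): 0→1, 1→3, 2→0, 3→2

Verify φ preserves adjacency — for each edge of G1, its image is an edge of G2:
  (0,1) → (φ(0),φ(1)) = (1,3) ∈ E(G2) ✓
  (0,2) → (φ(0),φ(2)) = (0,1) ∈ E(G2) ✓
  (0,3) → (φ(0),φ(3)) = (1,2) ∈ E(G2) ✓
  (1,3) → (φ(1),φ(3)) = (2,3) ∈ E(G2) ✓
All 4 edges of G1 map to edges of G2, and |E(G1)| = |E(G2)| = 4, so φ is a bijection on edges as well as vertices. Hence G1 ≅ G2.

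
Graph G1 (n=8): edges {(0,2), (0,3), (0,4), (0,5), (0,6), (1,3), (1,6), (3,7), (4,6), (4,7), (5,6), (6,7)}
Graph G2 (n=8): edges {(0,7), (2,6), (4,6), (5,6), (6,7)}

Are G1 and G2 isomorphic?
No, not isomorphic

The graphs are NOT isomorphic.

Connected components of G1: 1 component(s) with vertex sets [[0, 1, 2, 3, 4, 5, 6, 7]], sizes [8].
Connected components of G2: 3 component(s) with vertex sets [[1], [3], [0, 2, 4, 5, 6, 7]], sizes [1, 1, 6].
The number of connected components (and the multiset of component sizes) is an isomorphism invariant — an isomorphism maps each component of G1 bijectively onto a component of G2. Since G1 has 1 component(s) and G2 has 3, they cannot be isomorphic.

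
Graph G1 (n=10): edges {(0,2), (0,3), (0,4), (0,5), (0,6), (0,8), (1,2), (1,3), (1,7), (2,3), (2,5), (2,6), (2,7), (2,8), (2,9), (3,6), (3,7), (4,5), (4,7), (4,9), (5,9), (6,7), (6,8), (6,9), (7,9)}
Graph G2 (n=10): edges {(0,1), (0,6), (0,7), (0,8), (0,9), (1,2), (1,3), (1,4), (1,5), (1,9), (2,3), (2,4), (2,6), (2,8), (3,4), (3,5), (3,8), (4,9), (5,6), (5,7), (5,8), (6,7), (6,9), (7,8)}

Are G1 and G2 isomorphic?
No, not isomorphic

The graphs are NOT isomorphic.

Degrees in G1: deg(0)=6, deg(1)=3, deg(2)=8, deg(3)=5, deg(4)=4, deg(5)=4, deg(6)=6, deg(7)=6, deg(8)=3, deg(9)=5.
Sorted degree sequence of G1: [8, 6, 6, 6, 5, 5, 4, 4, 3, 3].
Degrees in G2: deg(0)=5, deg(1)=6, deg(2)=5, deg(3)=5, deg(4)=4, deg(5)=5, deg(6)=5, deg(7)=4, deg(8)=5, deg(9)=4.
Sorted degree sequence of G2: [6, 5, 5, 5, 5, 5, 5, 4, 4, 4].
The (sorted) degree sequence is an isomorphism invariant, so since G1 and G2 have different degree sequences they cannot be isomorphic.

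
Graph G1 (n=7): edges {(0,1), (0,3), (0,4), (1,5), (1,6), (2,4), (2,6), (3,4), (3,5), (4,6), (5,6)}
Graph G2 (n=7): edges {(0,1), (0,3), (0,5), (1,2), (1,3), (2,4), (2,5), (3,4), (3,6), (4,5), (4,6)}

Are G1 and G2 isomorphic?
Yes, isomorphic

The graphs are isomorphic.
One valid mapping φ: V(G1) → V(G2): 0→2, 1→1, 2→6, 3→5, 4→4, 5→0, 6→3

Verify φ preserves adjacency — for each edge of G1, its image is an edge of G2:
  (0,1) → (φ(0),φ(1)) = (1,2) ∈ E(G2) ✓
  (0,3) → (φ(0),φ(3)) = (2,5) ∈ E(G2) ✓
  (0,4) → (φ(0),φ(4)) = (2,4) ∈ E(G2) ✓
  (1,5) → (φ(1),φ(5)) = (0,1) ∈ E(G2) ✓
  (1,6) → (φ(1),φ(6)) = (1,3) ∈ E(G2) ✓
  (2,4) → (φ(2),φ(4)) = (4,6) ∈ E(G2) ✓
  (2,6) → (φ(2),φ(6)) = (3,6) ∈ E(G2) ✓
  (3,4) → (φ(3),φ(4)) = (4,5) ∈ E(G2) ✓
  (3,5) → (φ(3),φ(5)) = (0,5) ∈ E(G2) ✓
  (4,6) → (φ(4),φ(6)) = (3,4) ∈ E(G2) ✓
  (5,6) → (φ(5),φ(6)) = (0,3) ∈ E(G2) ✓
All 11 edges of G1 map to edges of G2, and |E(G1)| = |E(G2)| = 11, so φ is a bijection on edges as well as vertices. Hence G1 ≅ G2.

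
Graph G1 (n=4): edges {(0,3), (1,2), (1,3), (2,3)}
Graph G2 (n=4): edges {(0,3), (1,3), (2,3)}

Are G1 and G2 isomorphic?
No, not isomorphic

The graphs are NOT isomorphic.

Counting edges: G1 has 4 edge(s); G2 has 3 edge(s).
Edge count is an isomorphism invariant (a bijection on vertices induces a bijection on edges), so differing edge counts rule out isomorphism.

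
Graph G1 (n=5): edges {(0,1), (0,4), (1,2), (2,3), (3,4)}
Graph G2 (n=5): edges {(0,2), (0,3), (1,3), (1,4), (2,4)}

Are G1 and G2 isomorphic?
Yes, isomorphic

The graphs are isomorphic.
One valid mapping φ: V(G1) → V(G2): 0→0, 1→3, 2→1, 3→4, 4→2

Verify φ preserves adjacency — for each edge of G1, its image is an edge of G2:
  (0,1) → (φ(0),φ(1)) = (0,3) ∈ E(G2) ✓
  (0,4) → (φ(0),φ(4)) = (0,2) ∈ E(G2) ✓
  (1,2) → (φ(1),φ(2)) = (1,3) ∈ E(G2) ✓
  (2,3) → (φ(2),φ(3)) = (1,4) ∈ E(G2) ✓
  (3,4) → (φ(3),φ(4)) = (2,4) ∈ E(G2) ✓
All 5 edges of G1 map to edges of G2, and |E(G1)| = |E(G2)| = 5, so φ is a bijection on edges as well as vertices. Hence G1 ≅ G2.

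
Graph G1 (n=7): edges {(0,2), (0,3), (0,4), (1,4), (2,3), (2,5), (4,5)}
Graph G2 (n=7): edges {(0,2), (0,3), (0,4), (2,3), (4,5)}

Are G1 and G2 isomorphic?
No, not isomorphic

The graphs are NOT isomorphic.

Counting edges: G1 has 7 edge(s); G2 has 5 edge(s).
Edge count is an isomorphism invariant (a bijection on vertices induces a bijection on edges), so differing edge counts rule out isomorphism.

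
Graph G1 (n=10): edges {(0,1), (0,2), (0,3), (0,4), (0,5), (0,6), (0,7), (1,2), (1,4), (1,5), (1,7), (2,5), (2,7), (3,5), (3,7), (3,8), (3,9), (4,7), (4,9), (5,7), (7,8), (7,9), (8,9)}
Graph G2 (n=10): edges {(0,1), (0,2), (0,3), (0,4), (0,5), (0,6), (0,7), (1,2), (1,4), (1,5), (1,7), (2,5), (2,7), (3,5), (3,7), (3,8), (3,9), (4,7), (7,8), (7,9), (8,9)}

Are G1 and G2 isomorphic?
No, not isomorphic

The graphs are NOT isomorphic.

Counting edges: G1 has 23 edge(s); G2 has 21 edge(s).
Edge count is an isomorphism invariant (a bijection on vertices induces a bijection on edges), so differing edge counts rule out isomorphism.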